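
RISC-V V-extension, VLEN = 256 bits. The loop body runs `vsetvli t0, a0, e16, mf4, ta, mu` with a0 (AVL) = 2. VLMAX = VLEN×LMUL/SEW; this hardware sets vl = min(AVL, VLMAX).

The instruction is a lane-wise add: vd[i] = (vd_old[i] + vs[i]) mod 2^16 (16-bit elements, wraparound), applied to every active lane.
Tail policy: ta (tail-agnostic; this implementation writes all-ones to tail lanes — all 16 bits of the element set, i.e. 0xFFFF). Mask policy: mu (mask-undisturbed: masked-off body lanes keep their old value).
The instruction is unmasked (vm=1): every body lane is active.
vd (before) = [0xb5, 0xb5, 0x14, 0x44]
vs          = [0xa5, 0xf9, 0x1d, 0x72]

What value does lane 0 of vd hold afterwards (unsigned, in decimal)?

VLMAX = VLEN×LMUL/SEW = 256×1/4/16 = 4
vl = min(AVL, VLMAX) = min(2, 4) = 2
lane  0: add(0xb5,0xa5) ⇒ 0x15a
lane  1: add(0xb5,0xf9) ⇒ 0x1ae
lane  2: tail/ones ⇒ 0xffff
lane  3: tail/ones ⇒ 0xffff

vd[0] = 346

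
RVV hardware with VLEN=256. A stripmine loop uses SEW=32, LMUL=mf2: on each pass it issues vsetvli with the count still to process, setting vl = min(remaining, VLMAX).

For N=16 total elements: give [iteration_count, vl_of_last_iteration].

VLMAX = VLEN×LMUL/SEW = 256×1/2/32 = 4
16 elements at 4/iter → 4 passes, remainder 4 on the last

[iterations, last_vl] = [4, 4]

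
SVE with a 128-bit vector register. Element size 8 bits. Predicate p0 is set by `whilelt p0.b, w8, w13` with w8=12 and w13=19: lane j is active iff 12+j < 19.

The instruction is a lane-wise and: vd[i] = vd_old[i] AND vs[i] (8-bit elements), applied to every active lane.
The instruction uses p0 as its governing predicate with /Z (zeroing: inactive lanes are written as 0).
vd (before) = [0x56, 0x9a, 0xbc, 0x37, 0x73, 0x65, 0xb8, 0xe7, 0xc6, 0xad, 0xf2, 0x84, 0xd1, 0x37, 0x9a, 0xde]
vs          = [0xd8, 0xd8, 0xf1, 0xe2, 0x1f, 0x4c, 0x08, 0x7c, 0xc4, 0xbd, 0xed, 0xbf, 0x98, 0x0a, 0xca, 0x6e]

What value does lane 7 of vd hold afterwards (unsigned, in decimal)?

vd[7] = 0

128-bit reg / 8-bit elem → 16 lanes
p0[j] = (12+j < 19); true for j=0..6 → 7 lanes set
  i=0: and(0x56,0xd8) → 80
  i=1: and(0x9a,0xd8) → 152
  i=2: and(0xbc,0xf1) → 176
  i=3: and(0x37,0xe2) → 34
  i=4: and(0x73,0x1f) → 19
  i=5: and(0x65,0x4c) → 68
  i=6: and(0xb8,0x08) → 8
  i=7: tail/zero → 0
  i=8: tail/zero → 0
  i=9: tail/zero → 0
  i=10: tail/zero → 0
  i=11: tail/zero → 0
  i=12: tail/zero → 0
  i=13: tail/zero → 0
  i=14: tail/zero → 0
  i=15: tail/zero → 0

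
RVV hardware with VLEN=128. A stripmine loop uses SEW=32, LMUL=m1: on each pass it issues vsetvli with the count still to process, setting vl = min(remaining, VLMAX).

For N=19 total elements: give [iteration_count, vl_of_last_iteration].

VLMAX = VLEN×LMUL/SEW = 128×1/32 = 4
N=19: ⌈19/4⌉ = 5 iters; last vl = 19 − 4×4 = 3

[iterations, last_vl] = [5, 3]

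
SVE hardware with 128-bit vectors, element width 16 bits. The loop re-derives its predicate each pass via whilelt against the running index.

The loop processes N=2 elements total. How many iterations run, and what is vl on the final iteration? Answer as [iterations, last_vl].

[iterations, last_vl] = [1, 2]

128-bit reg / 16-bit elem → 8 lanes
N=2: ⌈2/8⌉ = 1 iters; last vl = 2 − 0×8 = 2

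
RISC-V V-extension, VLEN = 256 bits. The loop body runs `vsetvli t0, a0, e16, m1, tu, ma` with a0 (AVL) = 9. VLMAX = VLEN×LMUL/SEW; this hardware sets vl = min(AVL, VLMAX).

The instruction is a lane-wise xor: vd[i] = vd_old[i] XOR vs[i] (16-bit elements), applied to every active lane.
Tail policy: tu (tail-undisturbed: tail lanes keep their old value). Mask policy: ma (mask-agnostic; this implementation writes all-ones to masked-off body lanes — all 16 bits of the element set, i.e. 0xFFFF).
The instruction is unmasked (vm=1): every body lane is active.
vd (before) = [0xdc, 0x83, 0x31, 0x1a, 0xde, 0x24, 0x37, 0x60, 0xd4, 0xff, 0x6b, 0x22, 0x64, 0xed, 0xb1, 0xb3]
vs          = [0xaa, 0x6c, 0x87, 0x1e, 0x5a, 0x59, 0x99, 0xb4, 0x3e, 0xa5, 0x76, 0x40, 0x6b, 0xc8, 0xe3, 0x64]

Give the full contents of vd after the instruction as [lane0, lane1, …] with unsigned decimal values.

vd = [118, 239, 182, 4, 132, 125, 174, 212, 234, 255, 107, 34, 100, 237, 177, 179]

VLMAX = (256 × 1) / 16 = 16 lanes
vl ← min(9, 16) = 9
  i=0: xor(0xdc,0xaa) → 118
  i=1: xor(0x83,0x6c) → 239
  i=2: xor(0x31,0x87) → 182
  i=3: xor(0x1a,0x1e) → 4
  i=4: xor(0xde,0x5a) → 132
  i=5: xor(0x24,0x59) → 125
  i=6: xor(0x37,0x99) → 174
  i=7: xor(0x60,0xb4) → 212
  i=8: xor(0xd4,0x3e) → 234
  i=9: tail/keep → 255
  i=10: tail/keep → 107
  i=11: tail/keep → 34
  i=12: tail/keep → 100
  i=13: tail/keep → 237
  i=14: tail/keep → 177
  i=15: tail/keep → 179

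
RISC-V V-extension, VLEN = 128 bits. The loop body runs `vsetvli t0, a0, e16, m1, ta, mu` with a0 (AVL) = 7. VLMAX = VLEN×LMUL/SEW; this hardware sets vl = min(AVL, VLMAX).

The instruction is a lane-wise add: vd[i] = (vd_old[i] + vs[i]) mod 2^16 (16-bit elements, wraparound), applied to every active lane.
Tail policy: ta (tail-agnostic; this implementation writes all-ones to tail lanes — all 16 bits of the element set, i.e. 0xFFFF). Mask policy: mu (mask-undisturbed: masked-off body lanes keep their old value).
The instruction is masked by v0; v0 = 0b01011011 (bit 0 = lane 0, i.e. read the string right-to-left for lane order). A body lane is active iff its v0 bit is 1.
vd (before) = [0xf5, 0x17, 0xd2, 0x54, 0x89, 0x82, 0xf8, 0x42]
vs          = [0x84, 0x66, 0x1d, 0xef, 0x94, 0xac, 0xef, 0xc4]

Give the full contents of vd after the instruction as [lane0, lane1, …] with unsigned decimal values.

VLMAX = (128 × 1) / 16 = 8 lanes
vl ← min(7, 8) = 7
lane  0: add(0xf5,0x84) ⇒ 0x179
lane  1: add(0x17,0x66) ⇒ 0x7d
lane  2: mask-off/keep ⇒ 0xd2
lane  3: add(0x54,0xef) ⇒ 0x143
lane  4: add(0x89,0x94) ⇒ 0x11d
lane  5: mask-off/keep ⇒ 0x82
lane  6: add(0xf8,0xef) ⇒ 0x1e7
lane  7: tail/ones ⇒ 0xffff

vd = [377, 125, 210, 323, 285, 130, 487, 65535]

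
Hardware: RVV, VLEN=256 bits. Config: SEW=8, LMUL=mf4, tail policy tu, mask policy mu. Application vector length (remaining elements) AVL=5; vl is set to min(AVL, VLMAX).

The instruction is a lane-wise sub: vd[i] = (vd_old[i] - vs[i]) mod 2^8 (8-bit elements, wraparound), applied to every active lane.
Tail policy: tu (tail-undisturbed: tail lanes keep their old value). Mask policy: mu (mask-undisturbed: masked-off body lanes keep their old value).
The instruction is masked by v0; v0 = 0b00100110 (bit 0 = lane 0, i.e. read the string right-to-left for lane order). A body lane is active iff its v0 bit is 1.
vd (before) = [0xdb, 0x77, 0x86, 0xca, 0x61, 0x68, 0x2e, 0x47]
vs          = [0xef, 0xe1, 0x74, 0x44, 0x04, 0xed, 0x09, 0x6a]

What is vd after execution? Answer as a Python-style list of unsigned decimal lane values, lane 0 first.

VLMAX = (256 × 1/4) / 8 = 8 lanes
vl = min(AVL, VLMAX) = min(5, 8) = 5
  i=0: mask-off/keep → 219
  i=1: sub(0x77,0xe1) → 150
  i=2: sub(0x86,0x74) → 18
  i=3: mask-off/keep → 202
  i=4: mask-off/keep → 97
  i=5: tail/keep → 104
  i=6: tail/keep → 46
  i=7: tail/keep → 71

vd = [219, 150, 18, 202, 97, 104, 46, 71]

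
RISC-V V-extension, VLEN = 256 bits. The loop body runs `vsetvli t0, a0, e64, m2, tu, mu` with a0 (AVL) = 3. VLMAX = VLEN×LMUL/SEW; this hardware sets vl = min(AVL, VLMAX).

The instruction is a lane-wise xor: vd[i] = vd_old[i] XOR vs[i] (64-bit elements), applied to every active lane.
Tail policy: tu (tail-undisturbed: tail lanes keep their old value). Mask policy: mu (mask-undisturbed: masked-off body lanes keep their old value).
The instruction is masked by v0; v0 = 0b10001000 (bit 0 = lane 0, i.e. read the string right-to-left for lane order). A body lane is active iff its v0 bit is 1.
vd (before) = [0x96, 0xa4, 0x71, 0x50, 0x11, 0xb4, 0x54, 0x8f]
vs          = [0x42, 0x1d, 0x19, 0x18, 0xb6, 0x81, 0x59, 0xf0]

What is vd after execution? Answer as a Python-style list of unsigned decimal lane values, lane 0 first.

vd = [150, 164, 113, 80, 17, 180, 84, 143]

VLMAX = (256 × 2) / 64 = 8 lanes
vl ← min(3, 8) = 3
lane  0: mask-off/keep ⇒ 0x96
lane  1: mask-off/keep ⇒ 0xa4
lane  2: mask-off/keep ⇒ 0x71
lane  3: tail/keep ⇒ 0x50
lane  4: tail/keep ⇒ 0x11
lane  5: tail/keep ⇒ 0xb4
lane  6: tail/keep ⇒ 0x54
lane  7: tail/keep ⇒ 0x8f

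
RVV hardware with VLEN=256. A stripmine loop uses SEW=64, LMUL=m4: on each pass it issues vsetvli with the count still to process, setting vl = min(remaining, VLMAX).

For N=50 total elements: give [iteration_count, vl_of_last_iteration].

VLMAX = VLEN×LMUL/SEW = 256×4/64 = 16
iterations = ceil(50/16) = 4; final-pass vl = 2

[iterations, last_vl] = [4, 2]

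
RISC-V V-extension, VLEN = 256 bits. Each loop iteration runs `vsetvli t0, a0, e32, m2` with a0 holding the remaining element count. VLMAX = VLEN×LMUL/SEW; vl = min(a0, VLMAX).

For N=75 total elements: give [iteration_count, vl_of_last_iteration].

lanes per group: 256·2/32 = 16
iterations = ceil(75/16) = 5; final-pass vl = 11

[iterations, last_vl] = [5, 11]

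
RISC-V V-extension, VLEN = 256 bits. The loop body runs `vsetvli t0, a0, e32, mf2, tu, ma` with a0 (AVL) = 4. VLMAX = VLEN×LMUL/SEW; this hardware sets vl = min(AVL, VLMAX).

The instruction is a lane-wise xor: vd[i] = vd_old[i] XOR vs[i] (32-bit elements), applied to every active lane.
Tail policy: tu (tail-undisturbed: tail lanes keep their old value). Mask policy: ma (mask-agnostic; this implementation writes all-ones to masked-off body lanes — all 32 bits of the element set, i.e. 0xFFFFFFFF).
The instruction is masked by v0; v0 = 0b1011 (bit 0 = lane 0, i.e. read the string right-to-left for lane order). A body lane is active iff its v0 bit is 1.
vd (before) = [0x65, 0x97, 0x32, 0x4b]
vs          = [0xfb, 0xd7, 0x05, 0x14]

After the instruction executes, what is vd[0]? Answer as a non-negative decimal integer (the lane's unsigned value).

vd[0] = 158

VLMAX = VLEN×LMUL/SEW = 256×1/2/32 = 4
vl ← min(4, 4) = 4
vd[0] xor(0x65,0xfb) -> 0x9e
vd[1] xor(0x97,0xd7) -> 0x40
vd[2] mask-off/ones -> 0xffffffff
vd[3] xor(0x4b,0x14) -> 0x5f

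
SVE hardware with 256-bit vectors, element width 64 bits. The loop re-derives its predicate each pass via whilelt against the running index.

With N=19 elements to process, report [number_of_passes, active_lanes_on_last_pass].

[iterations, last_vl] = [5, 3]

register lanes = 256/64 = 4
19 elements at 4/iter → 5 passes, remainder 3 on the last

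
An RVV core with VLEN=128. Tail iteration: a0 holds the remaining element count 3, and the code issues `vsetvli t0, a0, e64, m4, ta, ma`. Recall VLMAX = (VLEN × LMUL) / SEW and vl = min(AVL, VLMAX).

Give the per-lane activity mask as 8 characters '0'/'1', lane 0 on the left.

VLMAX = VLEN×LMUL/SEW = 128×4/64 = 8
vl ← min(3, 8) = 3
bits (lane 0 leftmost): 11100000

predicate = 11100000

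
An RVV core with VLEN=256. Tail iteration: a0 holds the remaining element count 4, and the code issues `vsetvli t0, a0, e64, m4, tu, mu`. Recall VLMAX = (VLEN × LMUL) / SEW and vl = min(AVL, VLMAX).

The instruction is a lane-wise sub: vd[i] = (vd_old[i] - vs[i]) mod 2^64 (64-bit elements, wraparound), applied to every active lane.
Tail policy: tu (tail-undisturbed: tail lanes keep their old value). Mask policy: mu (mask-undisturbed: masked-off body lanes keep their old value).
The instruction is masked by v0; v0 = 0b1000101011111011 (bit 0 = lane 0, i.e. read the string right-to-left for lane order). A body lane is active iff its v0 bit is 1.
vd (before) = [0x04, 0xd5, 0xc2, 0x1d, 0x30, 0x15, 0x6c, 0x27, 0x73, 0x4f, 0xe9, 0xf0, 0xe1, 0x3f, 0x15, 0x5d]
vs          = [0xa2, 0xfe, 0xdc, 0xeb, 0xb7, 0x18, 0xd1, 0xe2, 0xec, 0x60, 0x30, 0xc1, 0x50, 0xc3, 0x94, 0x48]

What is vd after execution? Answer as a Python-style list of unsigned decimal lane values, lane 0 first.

vd = [18446744073709551458, 18446744073709551575, 194, 18446744073709551410, 48, 21, 108, 39, 115, 79, 233, 240, 225, 63, 21, 93]

lanes per group: 256·4/64 = 16
vl ← min(4, 16) = 4
lane  0: sub(0x04,0xa2) ⇒ 0xffffffffffffff62
lane  1: sub(0xd5,0xfe) ⇒ 0xffffffffffffffd7
lane  2: mask-off/keep ⇒ 0xc2
lane  3: sub(0x1d,0xeb) ⇒ 0xffffffffffffff32
lane  4: tail/keep ⇒ 0x30
lane  5: tail/keep ⇒ 0x15
lane  6: tail/keep ⇒ 0x6c
lane  7: tail/keep ⇒ 0x27
lane  8: tail/keep ⇒ 0x73
lane  9: tail/keep ⇒ 0x4f
lane 10: tail/keep ⇒ 0xe9
lane 11: tail/keep ⇒ 0xf0
lane 12: tail/keep ⇒ 0xe1
lane 13: tail/keep ⇒ 0x3f
lane 14: tail/keep ⇒ 0x15
lane 15: tail/keep ⇒ 0x5d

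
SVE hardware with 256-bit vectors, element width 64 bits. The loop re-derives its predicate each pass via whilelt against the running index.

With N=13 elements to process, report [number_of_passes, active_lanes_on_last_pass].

lane count: 256 div 64 = 4
13 elements at 4/iter → 4 passes, remainder 1 on the last

[iterations, last_vl] = [4, 1]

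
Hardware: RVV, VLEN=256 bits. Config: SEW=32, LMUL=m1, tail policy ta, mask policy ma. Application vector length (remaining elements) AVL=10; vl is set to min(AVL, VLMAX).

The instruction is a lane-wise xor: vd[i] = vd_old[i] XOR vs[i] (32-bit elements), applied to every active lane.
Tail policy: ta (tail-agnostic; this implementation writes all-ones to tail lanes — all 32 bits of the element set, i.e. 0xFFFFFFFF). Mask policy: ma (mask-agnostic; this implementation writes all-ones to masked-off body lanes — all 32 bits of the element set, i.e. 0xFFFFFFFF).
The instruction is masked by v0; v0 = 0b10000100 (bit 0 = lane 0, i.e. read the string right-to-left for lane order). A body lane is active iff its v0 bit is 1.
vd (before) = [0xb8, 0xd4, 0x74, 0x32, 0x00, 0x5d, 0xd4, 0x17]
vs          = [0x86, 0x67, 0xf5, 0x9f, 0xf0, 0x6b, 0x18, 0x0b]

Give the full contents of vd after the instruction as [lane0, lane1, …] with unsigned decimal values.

vd = [4294967295, 4294967295, 129, 4294967295, 4294967295, 4294967295, 4294967295, 28]

VLMAX = (256 × 1) / 32 = 8 lanes
vl = min(AVL, VLMAX) = min(10, 8) = 8
vd[0] mask-off/ones -> 0xffffffff
vd[1] mask-off/ones -> 0xffffffff
vd[2] xor(0x74,0xf5) -> 0x81
vd[3] mask-off/ones -> 0xffffffff
vd[4] mask-off/ones -> 0xffffffff
vd[5] mask-off/ones -> 0xffffffff
vd[6] mask-off/ones -> 0xffffffff
vd[7] xor(0x17,0x0b) -> 0x1c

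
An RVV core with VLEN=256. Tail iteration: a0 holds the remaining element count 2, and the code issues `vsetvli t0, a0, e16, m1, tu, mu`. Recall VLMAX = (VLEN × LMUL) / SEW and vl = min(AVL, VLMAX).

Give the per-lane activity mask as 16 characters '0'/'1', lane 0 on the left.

predicate = 1100000000000000

VLMAX = VLEN×LMUL/SEW = 256×1/16 = 16
AVL=2 ≤ VLMAX=16, so vl = 2
bits (lane 0 leftmost): 1100000000000000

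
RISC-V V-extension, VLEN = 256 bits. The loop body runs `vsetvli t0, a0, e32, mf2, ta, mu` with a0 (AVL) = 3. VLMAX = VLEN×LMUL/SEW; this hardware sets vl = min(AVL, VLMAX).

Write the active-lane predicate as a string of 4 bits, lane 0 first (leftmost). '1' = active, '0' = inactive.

predicate = 1110

VLMAX = (256 × 1/2) / 32 = 4 lanes
vl = min(AVL, VLMAX) = min(3, 4) = 3
bits (lane 0 leftmost): 1110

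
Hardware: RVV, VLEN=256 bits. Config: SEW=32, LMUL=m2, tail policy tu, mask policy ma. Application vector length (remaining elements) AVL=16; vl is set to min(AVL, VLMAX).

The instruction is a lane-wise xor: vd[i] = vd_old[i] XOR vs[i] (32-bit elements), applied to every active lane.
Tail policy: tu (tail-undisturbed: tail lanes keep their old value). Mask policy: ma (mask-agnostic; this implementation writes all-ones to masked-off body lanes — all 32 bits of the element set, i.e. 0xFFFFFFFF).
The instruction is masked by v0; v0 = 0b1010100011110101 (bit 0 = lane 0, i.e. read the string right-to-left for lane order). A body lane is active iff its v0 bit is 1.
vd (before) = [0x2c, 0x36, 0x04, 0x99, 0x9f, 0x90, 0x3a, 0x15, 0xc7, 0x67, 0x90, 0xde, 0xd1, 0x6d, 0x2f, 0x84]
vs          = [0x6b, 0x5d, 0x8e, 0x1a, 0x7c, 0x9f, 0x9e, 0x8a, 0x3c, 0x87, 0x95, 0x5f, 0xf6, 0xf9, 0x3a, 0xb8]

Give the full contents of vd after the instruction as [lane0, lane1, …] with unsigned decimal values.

vd = [71, 4294967295, 138, 4294967295, 227, 15, 164, 159, 4294967295, 4294967295, 4294967295, 129, 4294967295, 148, 4294967295, 60]

VLMAX = (256 × 2) / 32 = 16 lanes
vl = min(AVL, VLMAX) = min(16, 16) = 16
  i=0: xor(0x2c,0x6b) → 71
  i=1: mask-off/ones → 4294967295
  i=2: xor(0x04,0x8e) → 138
  i=3: mask-off/ones → 4294967295
  i=4: xor(0x9f,0x7c) → 227
  i=5: xor(0x90,0x9f) → 15
  i=6: xor(0x3a,0x9e) → 164
  i=7: xor(0x15,0x8a) → 159
  i=8: mask-off/ones → 4294967295
  i=9: mask-off/ones → 4294967295
  i=10: mask-off/ones → 4294967295
  i=11: xor(0xde,0x5f) → 129
  i=12: mask-off/ones → 4294967295
  i=13: xor(0x6d,0xf9) → 148
  i=14: mask-off/ones → 4294967295
  i=15: xor(0x84,0xb8) → 60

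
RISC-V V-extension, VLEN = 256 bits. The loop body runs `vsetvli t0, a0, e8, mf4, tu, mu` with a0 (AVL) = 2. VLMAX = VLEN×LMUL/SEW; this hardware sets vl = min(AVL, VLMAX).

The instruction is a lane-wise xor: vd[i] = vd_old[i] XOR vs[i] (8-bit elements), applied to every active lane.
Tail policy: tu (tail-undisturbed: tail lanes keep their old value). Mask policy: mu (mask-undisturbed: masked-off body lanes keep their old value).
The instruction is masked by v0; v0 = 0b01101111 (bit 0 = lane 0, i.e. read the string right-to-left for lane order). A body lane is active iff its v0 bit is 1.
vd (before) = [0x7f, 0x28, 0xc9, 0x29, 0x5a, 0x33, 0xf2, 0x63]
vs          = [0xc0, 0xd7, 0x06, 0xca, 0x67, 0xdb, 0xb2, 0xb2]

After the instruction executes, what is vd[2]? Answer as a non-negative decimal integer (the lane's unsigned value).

vd[2] = 201

VLMAX = VLEN×LMUL/SEW = 256×1/4/8 = 8
vl = min(AVL, VLMAX) = min(2, 8) = 2
  i=0: xor(0x7f,0xc0) → 191
  i=1: xor(0x28,0xd7) → 255
  i=2: tail/keep → 201
  i=3: tail/keep → 41
  i=4: tail/keep → 90
  i=5: tail/keep → 51
  i=6: tail/keep → 242
  i=7: tail/keep → 99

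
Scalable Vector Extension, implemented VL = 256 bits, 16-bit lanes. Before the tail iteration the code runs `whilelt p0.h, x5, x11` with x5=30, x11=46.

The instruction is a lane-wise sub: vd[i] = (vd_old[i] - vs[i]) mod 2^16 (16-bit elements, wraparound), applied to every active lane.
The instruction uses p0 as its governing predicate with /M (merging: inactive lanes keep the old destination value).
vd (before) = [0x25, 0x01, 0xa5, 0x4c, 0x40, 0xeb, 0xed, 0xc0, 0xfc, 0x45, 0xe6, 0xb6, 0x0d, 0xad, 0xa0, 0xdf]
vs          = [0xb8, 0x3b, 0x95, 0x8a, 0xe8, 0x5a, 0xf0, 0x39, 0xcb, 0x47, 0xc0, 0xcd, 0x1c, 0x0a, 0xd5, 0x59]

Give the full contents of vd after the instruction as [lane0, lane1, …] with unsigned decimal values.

vd = [65389, 65478, 16, 65474, 65368, 145, 65533, 135, 49, 65534, 38, 65513, 65521, 163, 65483, 134]

register lanes = 256/16 = 16
whilelt: lane j active iff 30+j < 46 → j < 16 → 16 active
vd[0] sub(0x25,0xb8) -> 0xff6d
vd[1] sub(0x01,0x3b) -> 0xffc6
vd[2] sub(0xa5,0x95) -> 0x10
vd[3] sub(0x4c,0x8a) -> 0xffc2
vd[4] sub(0x40,0xe8) -> 0xff58
vd[5] sub(0xeb,0x5a) -> 0x91
vd[6] sub(0xed,0xf0) -> 0xfffd
vd[7] sub(0xc0,0x39) -> 0x87
vd[8] sub(0xfc,0xcb) -> 0x31
vd[9] sub(0x45,0x47) -> 0xfffe
vd[10] sub(0xe6,0xc0) -> 0x26
vd[11] sub(0xb6,0xcd) -> 0xffe9
vd[12] sub(0x0d,0x1c) -> 0xfff1
vd[13] sub(0xad,0x0a) -> 0xa3
vd[14] sub(0xa0,0xd5) -> 0xffcb
vd[15] sub(0xdf,0x59) -> 0x86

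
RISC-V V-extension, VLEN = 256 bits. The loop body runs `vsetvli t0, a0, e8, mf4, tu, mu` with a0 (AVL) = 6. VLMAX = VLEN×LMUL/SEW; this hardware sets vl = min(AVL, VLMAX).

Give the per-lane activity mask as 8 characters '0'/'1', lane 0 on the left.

predicate = 11111100

lanes per group: 256·1/4/8 = 8
vl ← min(6, 8) = 6
bits (lane 0 leftmost): 11111100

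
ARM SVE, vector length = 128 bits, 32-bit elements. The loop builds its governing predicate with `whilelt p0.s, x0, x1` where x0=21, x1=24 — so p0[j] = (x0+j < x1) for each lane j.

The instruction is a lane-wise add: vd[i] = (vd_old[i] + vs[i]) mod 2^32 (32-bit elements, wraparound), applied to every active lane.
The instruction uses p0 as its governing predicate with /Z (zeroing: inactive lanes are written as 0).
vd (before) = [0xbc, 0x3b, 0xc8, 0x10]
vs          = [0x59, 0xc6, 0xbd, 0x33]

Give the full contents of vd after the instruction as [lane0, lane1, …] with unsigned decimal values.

128-bit reg / 32-bit elem → 4 lanes
active while 21+j < 24, i.e. j ∈ [0,3) capped at 4 ⇒ 3
  i=0: add(0xbc,0x59) → 277
  i=1: add(0x3b,0xc6) → 257
  i=2: add(0xc8,0xbd) → 389
  i=3: tail/zero → 0

vd = [277, 257, 389, 0]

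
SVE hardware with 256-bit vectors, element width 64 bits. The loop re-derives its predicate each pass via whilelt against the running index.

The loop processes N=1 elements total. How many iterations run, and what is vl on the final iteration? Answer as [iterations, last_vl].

[iterations, last_vl] = [1, 1]

lane count: 256 div 64 = 4
N=1: ⌈1/4⌉ = 1 iters; last vl = 1 − 0×4 = 1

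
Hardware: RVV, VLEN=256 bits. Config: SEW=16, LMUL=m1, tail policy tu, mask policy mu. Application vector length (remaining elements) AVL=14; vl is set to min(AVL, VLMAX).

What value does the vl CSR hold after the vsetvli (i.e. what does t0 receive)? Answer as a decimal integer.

VLMAX = (256 × 1) / 16 = 16 lanes
vl = min(AVL, VLMAX) = min(14, 16) = 14

vl = 14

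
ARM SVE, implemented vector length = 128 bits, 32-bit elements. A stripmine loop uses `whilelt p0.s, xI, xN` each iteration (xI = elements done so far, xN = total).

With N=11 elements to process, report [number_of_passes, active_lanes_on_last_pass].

128-bit reg / 32-bit elem → 4 lanes
N=11: ⌈11/4⌉ = 3 iters; last vl = 11 − 2×4 = 3

[iterations, last_vl] = [3, 3]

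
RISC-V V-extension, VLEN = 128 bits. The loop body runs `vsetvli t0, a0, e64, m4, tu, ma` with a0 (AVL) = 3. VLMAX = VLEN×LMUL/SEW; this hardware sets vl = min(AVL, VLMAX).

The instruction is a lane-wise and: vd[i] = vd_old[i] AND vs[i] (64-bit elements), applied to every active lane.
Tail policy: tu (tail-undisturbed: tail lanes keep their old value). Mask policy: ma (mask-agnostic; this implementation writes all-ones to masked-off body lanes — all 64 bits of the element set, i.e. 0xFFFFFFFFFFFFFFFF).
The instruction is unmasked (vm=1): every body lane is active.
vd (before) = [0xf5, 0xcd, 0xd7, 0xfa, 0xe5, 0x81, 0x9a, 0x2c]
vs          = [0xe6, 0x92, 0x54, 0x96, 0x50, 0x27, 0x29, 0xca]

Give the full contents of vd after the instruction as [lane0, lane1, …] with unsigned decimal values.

VLMAX = (128 × 4) / 64 = 8 lanes
vl = min(AVL, VLMAX) = min(3, 8) = 3
  i=0: and(0xf5,0xe6) → 228
  i=1: and(0xcd,0x92) → 128
  i=2: and(0xd7,0x54) → 84
  i=3: tail/keep → 250
  i=4: tail/keep → 229
  i=5: tail/keep → 129
  i=6: tail/keep → 154
  i=7: tail/keep → 44

vd = [228, 128, 84, 250, 229, 129, 154, 44]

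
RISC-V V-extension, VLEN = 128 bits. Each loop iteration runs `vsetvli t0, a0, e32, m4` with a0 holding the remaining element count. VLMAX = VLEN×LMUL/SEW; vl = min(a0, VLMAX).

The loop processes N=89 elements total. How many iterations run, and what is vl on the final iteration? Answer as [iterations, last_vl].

lanes per group: 128·4/32 = 16
89 elements at 16/iter → 6 passes, remainder 9 on the last

[iterations, last_vl] = [6, 9]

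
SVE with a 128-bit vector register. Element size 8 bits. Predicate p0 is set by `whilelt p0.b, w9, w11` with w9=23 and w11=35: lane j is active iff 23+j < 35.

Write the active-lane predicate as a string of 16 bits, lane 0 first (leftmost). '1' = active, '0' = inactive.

predicate = 1111111111110000

register lanes = 128/8 = 16
p0[j] = (23+j < 35); true for j=0..11 → 12 lanes set
bits (lane 0 leftmost): 1111111111110000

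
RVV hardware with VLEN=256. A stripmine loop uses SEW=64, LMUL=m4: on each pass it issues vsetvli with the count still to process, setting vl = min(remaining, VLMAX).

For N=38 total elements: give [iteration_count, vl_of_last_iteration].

[iterations, last_vl] = [3, 6]

VLMAX = VLEN×LMUL/SEW = 256×4/64 = 16
38 elements at 16/iter → 3 passes, remainder 6 on the last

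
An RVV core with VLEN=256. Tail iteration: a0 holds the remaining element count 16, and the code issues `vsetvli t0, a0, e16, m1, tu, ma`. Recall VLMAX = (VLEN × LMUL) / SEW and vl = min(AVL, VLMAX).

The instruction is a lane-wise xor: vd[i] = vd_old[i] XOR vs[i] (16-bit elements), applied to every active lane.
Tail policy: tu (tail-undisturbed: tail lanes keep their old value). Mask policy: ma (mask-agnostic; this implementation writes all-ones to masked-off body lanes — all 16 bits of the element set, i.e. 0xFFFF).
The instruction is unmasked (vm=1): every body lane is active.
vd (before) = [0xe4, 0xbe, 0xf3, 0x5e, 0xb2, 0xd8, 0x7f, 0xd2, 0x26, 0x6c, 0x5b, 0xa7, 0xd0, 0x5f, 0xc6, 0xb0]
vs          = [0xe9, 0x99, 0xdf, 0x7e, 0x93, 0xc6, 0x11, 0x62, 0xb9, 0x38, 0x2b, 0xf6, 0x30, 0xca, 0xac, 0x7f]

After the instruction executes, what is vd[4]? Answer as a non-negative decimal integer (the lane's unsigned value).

vd[4] = 33

VLMAX = VLEN×LMUL/SEW = 256×1/16 = 16
AVL=16 ≤ VLMAX=16, so vl = 16
vd[0] xor(0xe4,0xe9) -> 0x0d
vd[1] xor(0xbe,0x99) -> 0x27
vd[2] xor(0xf3,0xdf) -> 0x2c
vd[3] xor(0x5e,0x7e) -> 0x20
vd[4] xor(0xb2,0x93) -> 0x21
vd[5] xor(0xd8,0xc6) -> 0x1e
vd[6] xor(0x7f,0x11) -> 0x6e
vd[7] xor(0xd2,0x62) -> 0xb0
vd[8] xor(0x26,0xb9) -> 0x9f
vd[9] xor(0x6c,0x38) -> 0x54
vd[10] xor(0x5b,0x2b) -> 0x70
vd[11] xor(0xa7,0xf6) -> 0x51
vd[12] xor(0xd0,0x30) -> 0xe0
vd[13] xor(0x5f,0xca) -> 0x95
vd[14] xor(0xc6,0xac) -> 0x6a
vd[15] xor(0xb0,0x7f) -> 0xcf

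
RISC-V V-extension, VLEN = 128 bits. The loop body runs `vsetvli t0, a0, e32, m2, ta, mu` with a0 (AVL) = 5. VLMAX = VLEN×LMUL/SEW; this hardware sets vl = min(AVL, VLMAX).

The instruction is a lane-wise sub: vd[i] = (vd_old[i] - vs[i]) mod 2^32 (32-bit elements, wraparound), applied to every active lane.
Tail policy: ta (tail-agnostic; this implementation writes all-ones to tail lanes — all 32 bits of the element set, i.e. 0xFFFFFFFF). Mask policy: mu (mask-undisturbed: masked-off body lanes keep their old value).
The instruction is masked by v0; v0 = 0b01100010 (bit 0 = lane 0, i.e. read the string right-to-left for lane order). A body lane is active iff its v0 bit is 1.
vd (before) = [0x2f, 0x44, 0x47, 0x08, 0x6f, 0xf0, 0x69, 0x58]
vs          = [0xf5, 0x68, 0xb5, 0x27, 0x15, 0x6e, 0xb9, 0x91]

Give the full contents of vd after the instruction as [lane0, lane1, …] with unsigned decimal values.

lanes per group: 128·2/32 = 8
vl ← min(5, 8) = 5
  i=0: mask-off/keep → 47
  i=1: sub(0x44,0x68) → 4294967260
  i=2: mask-off/keep → 71
  i=3: mask-off/keep → 8
  i=4: mask-off/keep → 111
  i=5: tail/ones → 4294967295
  i=6: tail/ones → 4294967295
  i=7: tail/ones → 4294967295

vd = [47, 4294967260, 71, 8, 111, 4294967295, 4294967295, 4294967295]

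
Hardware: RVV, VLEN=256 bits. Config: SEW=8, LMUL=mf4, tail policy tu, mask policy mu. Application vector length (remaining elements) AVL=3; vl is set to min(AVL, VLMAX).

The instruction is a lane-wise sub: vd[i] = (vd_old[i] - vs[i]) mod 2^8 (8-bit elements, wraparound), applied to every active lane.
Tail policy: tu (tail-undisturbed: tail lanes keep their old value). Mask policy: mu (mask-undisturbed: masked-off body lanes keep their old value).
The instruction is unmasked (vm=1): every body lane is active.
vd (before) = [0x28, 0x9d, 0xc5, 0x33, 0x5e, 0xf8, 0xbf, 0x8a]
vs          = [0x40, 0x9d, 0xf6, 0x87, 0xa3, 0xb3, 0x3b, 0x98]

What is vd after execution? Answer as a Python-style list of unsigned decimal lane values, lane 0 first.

vd = [232, 0, 207, 51, 94, 248, 191, 138]

VLMAX = VLEN×LMUL/SEW = 256×1/4/8 = 8
vl ← min(3, 8) = 3
[0] sub(0x28,0x40) = 0xe8
[1] sub(0x9d,0x9d) = 0x00
[2] sub(0xc5,0xf6) = 0xcf
[3] tail/keep = 0x33
[4] tail/keep = 0x5e
[5] tail/keep = 0xf8
[6] tail/keep = 0xbf
[7] tail/keep = 0x8a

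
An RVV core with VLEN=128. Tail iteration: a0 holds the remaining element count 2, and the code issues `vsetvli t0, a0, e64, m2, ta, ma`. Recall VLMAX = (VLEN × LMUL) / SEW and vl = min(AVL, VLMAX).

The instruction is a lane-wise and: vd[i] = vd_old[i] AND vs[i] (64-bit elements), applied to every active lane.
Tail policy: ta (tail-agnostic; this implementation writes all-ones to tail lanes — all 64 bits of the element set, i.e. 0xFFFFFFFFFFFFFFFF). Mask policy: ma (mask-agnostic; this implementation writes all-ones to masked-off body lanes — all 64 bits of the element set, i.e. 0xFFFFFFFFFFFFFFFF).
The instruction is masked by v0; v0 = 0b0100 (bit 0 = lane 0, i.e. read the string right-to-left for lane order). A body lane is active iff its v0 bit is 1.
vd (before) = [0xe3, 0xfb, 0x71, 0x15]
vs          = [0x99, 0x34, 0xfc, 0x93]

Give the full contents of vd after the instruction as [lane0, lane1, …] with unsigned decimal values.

vd = [18446744073709551615, 18446744073709551615, 18446744073709551615, 18446744073709551615]

lanes per group: 128·2/64 = 4
vl = min(AVL, VLMAX) = min(2, 4) = 2
[0] mask-off/ones = 0xffffffffffffffff
[1] mask-off/ones = 0xffffffffffffffff
[2] tail/ones = 0xffffffffffffffff
[3] tail/ones = 0xffffffffffffffff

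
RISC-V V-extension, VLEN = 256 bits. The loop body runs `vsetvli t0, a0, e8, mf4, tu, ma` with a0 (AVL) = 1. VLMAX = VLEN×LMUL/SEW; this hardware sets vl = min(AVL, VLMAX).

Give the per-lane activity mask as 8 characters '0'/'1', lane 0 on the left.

VLMAX = (256 × 1/4) / 8 = 8 lanes
AVL=1 ≤ VLMAX=8, so vl = 1
bits (lane 0 leftmost): 10000000

predicate = 10000000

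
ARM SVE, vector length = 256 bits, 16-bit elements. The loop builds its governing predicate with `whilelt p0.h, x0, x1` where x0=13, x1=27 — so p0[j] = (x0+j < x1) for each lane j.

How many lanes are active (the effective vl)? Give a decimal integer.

vl = 14

256-bit reg / 16-bit elem → 16 lanes
p0[j] = (13+j < 27); true for j=0..13 → 14 lanes set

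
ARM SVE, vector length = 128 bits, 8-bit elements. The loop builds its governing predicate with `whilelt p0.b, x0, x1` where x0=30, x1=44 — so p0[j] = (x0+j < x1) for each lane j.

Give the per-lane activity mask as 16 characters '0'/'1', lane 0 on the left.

predicate = 1111111111111100

lane count: 128 div 8 = 16
p0[j] = (30+j < 44); true for j=0..13 → 14 lanes set
bits (lane 0 leftmost): 1111111111111100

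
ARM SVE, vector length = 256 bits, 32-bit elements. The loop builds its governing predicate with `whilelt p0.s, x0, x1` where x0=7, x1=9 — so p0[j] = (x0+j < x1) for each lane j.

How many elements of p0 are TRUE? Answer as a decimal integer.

vl = 2

lane count: 256 div 32 = 8
active while 7+j < 9, i.e. j ∈ [0,2) capped at 8 ⇒ 2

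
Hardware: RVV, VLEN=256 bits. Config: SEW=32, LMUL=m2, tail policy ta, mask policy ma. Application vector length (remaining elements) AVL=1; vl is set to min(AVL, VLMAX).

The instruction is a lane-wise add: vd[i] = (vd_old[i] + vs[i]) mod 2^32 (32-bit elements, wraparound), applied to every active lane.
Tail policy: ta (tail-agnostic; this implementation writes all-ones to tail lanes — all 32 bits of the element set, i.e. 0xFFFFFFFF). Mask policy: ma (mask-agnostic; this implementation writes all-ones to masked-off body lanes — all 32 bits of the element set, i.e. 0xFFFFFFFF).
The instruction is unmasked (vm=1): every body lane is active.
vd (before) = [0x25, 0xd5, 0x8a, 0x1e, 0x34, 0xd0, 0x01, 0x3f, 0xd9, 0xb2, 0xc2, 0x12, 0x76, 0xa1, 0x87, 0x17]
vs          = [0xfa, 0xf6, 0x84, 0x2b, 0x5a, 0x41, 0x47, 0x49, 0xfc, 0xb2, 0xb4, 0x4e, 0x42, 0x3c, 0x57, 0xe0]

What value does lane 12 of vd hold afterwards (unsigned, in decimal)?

VLMAX = (256 × 2) / 32 = 16 lanes
vl ← min(1, 16) = 1
[0] add(0x25,0xfa) = 0x11f
[1] tail/ones = 0xffffffff
[2] tail/ones = 0xffffffff
[3] tail/ones = 0xffffffff
[4] tail/ones = 0xffffffff
[5] tail/ones = 0xffffffff
[6] tail/ones = 0xffffffff
[7] tail/ones = 0xffffffff
[8] tail/ones = 0xffffffff
[9] tail/ones = 0xffffffff
[10] tail/ones = 0xffffffff
[11] tail/ones = 0xffffffff
[12] tail/ones = 0xffffffff
[13] tail/ones = 0xffffffff
[14] tail/ones = 0xffffffff
[15] tail/ones = 0xffffffff

vd[12] = 4294967295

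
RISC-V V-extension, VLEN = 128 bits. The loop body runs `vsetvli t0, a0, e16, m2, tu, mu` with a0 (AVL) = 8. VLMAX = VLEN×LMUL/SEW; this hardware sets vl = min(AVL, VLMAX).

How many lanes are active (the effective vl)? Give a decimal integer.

vl = 8

VLMAX = (128 × 2) / 16 = 16 lanes
AVL=8 ≤ VLMAX=16, so vl = 8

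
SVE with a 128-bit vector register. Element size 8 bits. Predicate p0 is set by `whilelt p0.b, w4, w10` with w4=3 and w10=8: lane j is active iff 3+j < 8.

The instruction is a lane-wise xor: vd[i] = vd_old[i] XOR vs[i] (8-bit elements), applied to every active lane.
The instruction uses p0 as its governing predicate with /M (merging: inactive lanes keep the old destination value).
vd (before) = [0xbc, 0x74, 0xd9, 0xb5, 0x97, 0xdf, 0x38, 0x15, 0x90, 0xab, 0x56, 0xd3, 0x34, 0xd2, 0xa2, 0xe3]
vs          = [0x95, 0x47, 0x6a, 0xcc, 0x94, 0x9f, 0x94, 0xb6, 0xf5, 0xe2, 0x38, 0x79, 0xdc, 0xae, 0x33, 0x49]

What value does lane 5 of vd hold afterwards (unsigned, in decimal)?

128-bit reg / 8-bit elem → 16 lanes
whilelt: lane j active iff 3+j < 8 → j < 5 → 5 active
[0] xor(0xbc,0x95) = 0x29
[1] xor(0x74,0x47) = 0x33
[2] xor(0xd9,0x6a) = 0xb3
[3] xor(0xb5,0xcc) = 0x79
[4] xor(0x97,0x94) = 0x03
[5] tail/keep = 0xdf
[6] tail/keep = 0x38
[7] tail/keep = 0x15
[8] tail/keep = 0x90
[9] tail/keep = 0xab
[10] tail/keep = 0x56
[11] tail/keep = 0xd3
[12] tail/keep = 0x34
[13] tail/keep = 0xd2
[14] tail/keep = 0xa2
[15] tail/keep = 0xe3

vd[5] = 223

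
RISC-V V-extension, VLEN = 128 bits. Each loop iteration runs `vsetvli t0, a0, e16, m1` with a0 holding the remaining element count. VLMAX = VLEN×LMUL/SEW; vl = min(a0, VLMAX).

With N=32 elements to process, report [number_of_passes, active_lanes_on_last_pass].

[iterations, last_vl] = [4, 8]

VLMAX = (128 × 1) / 16 = 8 lanes
32 elements at 8/iter → 4 passes, remainder 8 on the last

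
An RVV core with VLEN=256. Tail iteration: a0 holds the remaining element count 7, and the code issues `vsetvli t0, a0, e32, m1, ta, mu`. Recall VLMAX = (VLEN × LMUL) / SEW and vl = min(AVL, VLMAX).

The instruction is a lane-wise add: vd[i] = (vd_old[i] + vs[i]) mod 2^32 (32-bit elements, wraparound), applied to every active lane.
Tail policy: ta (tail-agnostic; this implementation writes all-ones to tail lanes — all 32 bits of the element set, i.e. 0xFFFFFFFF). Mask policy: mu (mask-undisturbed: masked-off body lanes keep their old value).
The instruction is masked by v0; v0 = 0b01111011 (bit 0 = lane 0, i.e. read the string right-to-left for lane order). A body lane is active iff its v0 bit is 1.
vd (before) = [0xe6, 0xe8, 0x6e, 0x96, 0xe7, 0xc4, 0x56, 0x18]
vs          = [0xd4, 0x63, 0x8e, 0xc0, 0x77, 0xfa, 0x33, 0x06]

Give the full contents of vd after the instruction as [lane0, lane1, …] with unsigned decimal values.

vd = [442, 331, 110, 342, 350, 446, 137, 4294967295]

VLMAX = VLEN×LMUL/SEW = 256×1/32 = 8
vl ← min(7, 8) = 7
  i=0: add(0xe6,0xd4) → 442
  i=1: add(0xe8,0x63) → 331
  i=2: mask-off/keep → 110
  i=3: add(0x96,0xc0) → 342
  i=4: add(0xe7,0x77) → 350
  i=5: add(0xc4,0xfa) → 446
  i=6: add(0x56,0x33) → 137
  i=7: tail/ones → 4294967295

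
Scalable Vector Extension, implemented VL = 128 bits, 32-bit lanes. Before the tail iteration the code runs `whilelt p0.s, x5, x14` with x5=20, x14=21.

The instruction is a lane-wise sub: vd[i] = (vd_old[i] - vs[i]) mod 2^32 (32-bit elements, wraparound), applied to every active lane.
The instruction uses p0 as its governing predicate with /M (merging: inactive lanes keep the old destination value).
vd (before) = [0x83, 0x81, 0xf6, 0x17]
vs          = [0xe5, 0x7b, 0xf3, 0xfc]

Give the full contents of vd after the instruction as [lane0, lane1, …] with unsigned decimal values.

vd = [4294967198, 129, 246, 23]

register lanes = 128/32 = 4
p0[j] = (20+j < 21); true for j=0..0 → 1 lanes set
vd[0] sub(0x83,0xe5) -> 0xffffff9e
vd[1] tail/keep -> 0x81
vd[2] tail/keep -> 0xf6
vd[3] tail/keep -> 0x17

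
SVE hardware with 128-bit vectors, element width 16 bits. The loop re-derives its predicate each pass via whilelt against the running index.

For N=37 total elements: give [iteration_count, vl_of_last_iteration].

[iterations, last_vl] = [5, 5]

register lanes = 128/16 = 8
37 elements at 8/iter → 5 passes, remainder 5 on the last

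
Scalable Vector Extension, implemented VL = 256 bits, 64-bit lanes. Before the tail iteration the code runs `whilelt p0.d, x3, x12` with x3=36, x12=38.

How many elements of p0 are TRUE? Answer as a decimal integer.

lane count: 256 div 64 = 4
active while 36+j < 38, i.e. j ∈ [0,2) capped at 4 ⇒ 2

vl = 2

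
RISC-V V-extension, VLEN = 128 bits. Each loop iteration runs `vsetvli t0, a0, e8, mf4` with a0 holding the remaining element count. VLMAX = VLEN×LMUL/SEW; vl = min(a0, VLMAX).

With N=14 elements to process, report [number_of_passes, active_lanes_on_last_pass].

[iterations, last_vl] = [4, 2]

lanes per group: 128·1/4/8 = 4
iterations = ceil(14/4) = 4; final-pass vl = 2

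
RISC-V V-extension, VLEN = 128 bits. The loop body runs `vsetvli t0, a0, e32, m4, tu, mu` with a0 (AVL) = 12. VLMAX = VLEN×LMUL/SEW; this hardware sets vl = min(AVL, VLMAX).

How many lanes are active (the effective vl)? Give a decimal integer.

VLMAX = (128 × 4) / 32 = 16 lanes
vl ← min(12, 16) = 12

vl = 12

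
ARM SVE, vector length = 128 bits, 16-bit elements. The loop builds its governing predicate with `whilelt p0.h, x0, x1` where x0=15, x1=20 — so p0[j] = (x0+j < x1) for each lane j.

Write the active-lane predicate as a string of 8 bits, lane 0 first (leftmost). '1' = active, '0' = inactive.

lane count: 128 div 16 = 8
active while 15+j < 20, i.e. j ∈ [0,5) capped at 8 ⇒ 5
bits (lane 0 leftmost): 11111000

predicate = 11111000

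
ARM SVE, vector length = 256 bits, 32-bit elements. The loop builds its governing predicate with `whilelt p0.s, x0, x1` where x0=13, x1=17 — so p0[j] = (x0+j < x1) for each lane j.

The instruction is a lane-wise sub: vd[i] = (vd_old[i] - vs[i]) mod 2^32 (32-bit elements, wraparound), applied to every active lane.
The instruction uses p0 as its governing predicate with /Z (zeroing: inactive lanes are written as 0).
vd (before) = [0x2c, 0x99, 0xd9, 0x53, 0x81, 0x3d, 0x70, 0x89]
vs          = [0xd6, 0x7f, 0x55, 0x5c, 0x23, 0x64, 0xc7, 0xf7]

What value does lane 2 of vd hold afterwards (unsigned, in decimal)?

lane count: 256 div 32 = 8
whilelt: lane j active iff 13+j < 17 → j < 4 → 4 active
  i=0: sub(0x2c,0xd6) → 4294967126
  i=1: sub(0x99,0x7f) → 26
  i=2: sub(0xd9,0x55) → 132
  i=3: sub(0x53,0x5c) → 4294967287
  i=4: tail/zero → 0
  i=5: tail/zero → 0
  i=6: tail/zero → 0
  i=7: tail/zero → 0

vd[2] = 132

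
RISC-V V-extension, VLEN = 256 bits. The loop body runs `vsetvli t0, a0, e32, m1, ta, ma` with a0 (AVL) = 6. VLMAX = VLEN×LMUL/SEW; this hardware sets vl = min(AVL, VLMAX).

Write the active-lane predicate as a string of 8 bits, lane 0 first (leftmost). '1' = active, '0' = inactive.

VLMAX = VLEN×LMUL/SEW = 256×1/32 = 8
vl ← min(6, 8) = 6
bits (lane 0 leftmost): 11111100

predicate = 11111100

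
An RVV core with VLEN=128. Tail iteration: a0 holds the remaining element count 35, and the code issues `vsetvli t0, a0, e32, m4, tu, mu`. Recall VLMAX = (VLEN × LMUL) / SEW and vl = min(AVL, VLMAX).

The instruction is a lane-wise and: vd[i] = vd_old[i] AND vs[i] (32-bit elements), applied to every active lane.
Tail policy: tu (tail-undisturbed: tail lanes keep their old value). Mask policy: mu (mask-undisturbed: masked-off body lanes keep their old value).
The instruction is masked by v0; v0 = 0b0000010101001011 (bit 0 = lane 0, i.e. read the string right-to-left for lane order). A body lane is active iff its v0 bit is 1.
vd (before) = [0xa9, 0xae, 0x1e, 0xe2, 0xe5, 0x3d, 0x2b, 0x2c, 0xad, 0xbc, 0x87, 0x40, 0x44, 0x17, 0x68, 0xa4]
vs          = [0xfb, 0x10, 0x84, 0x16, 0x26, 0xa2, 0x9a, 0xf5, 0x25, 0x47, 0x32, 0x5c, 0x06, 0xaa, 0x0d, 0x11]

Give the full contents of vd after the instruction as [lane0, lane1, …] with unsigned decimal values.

VLMAX = VLEN×LMUL/SEW = 128×4/32 = 16
AVL=35 > VLMAX=16, so vl = 16
lane  0: and(0xa9,0xfb) ⇒ 0xa9
lane  1: and(0xae,0x10) ⇒ 0x00
lane  2: mask-off/keep ⇒ 0x1e
lane  3: and(0xe2,0x16) ⇒ 0x02
lane  4: mask-off/keep ⇒ 0xe5
lane  5: mask-off/keep ⇒ 0x3d
lane  6: and(0x2b,0x9a) ⇒ 0x0a
lane  7: mask-off/keep ⇒ 0x2c
lane  8: and(0xad,0x25) ⇒ 0x25
lane  9: mask-off/keep ⇒ 0xbc
lane 10: and(0x87,0x32) ⇒ 0x02
lane 11: mask-off/keep ⇒ 0x40
lane 12: mask-off/keep ⇒ 0x44
lane 13: mask-off/keep ⇒ 0x17
lane 14: mask-off/keep ⇒ 0x68
lane 15: mask-off/keep ⇒ 0xa4

vd = [169, 0, 30, 2, 229, 61, 10, 44, 37, 188, 2, 64, 68, 23, 104, 164]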